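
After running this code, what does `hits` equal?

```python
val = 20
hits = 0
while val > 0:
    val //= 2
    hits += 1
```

Let's trace through this code step by step.

Initialize: val = 20
Initialize: hits = 0
Entering loop: while val > 0:

After execution: hits = 5
5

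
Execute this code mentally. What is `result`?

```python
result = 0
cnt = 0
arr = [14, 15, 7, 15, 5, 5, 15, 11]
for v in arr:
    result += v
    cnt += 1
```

Let's trace through this code step by step.

Initialize: result = 0
Initialize: cnt = 0
Initialize: arr = [14, 15, 7, 15, 5, 5, 15, 11]
Entering loop: for v in arr:

After execution: result = 87
87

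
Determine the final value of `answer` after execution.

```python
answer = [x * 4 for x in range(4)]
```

Let's trace through this code step by step.

Initialize: answer = [x * 4 for x in range(4)]

After execution: answer = [0, 4, 8, 12]
[0, 4, 8, 12]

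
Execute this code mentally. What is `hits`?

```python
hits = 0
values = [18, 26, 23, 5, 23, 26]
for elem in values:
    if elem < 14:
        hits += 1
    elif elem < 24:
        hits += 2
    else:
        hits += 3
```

Let's trace through this code step by step.

Initialize: hits = 0
Initialize: values = [18, 26, 23, 5, 23, 26]
Entering loop: for elem in values:

After execution: hits = 13
13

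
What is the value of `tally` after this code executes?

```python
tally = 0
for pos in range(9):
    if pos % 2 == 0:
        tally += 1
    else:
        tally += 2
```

Let's trace through this code step by step.

Initialize: tally = 0
Entering loop: for pos in range(9):

After execution: tally = 13
13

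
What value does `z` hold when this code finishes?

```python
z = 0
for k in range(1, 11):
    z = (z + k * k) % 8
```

Let's trace through this code step by step.

Initialize: z = 0
Entering loop: for k in range(1, 11):

After execution: z = 1
1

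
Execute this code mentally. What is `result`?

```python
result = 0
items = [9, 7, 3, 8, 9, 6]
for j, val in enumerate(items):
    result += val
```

Let's trace through this code step by step.

Initialize: result = 0
Initialize: items = [9, 7, 3, 8, 9, 6]
Entering loop: for j, val in enumerate(items):

After execution: result = 42
42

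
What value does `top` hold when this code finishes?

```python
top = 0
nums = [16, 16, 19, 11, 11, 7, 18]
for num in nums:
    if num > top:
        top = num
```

Let's trace through this code step by step.

Initialize: top = 0
Initialize: nums = [16, 16, 19, 11, 11, 7, 18]
Entering loop: for num in nums:

After execution: top = 19
19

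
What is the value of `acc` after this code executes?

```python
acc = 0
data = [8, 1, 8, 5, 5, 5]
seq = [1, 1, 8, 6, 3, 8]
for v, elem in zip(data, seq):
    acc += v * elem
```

Let's trace through this code step by step.

Initialize: acc = 0
Initialize: data = [8, 1, 8, 5, 5, 5]
Initialize: seq = [1, 1, 8, 6, 3, 8]
Entering loop: for v, elem in zip(data, seq):

After execution: acc = 158
158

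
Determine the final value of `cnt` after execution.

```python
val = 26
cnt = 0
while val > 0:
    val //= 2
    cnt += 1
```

Let's trace through this code step by step.

Initialize: val = 26
Initialize: cnt = 0
Entering loop: while val > 0:

After execution: cnt = 5
5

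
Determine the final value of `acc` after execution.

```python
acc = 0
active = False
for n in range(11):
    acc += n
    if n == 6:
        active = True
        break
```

Let's trace through this code step by step.

Initialize: acc = 0
Initialize: active = False
Entering loop: for n in range(11):

After execution: acc = 21
21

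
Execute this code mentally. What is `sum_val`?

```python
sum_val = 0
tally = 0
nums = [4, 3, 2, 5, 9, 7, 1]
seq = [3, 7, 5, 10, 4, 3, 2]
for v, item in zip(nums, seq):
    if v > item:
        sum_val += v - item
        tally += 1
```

Let's trace through this code step by step.

Initialize: sum_val = 0
Initialize: tally = 0
Initialize: nums = [4, 3, 2, 5, 9, 7, 1]
Initialize: seq = [3, 7, 5, 10, 4, 3, 2]
Entering loop: for v, item in zip(nums, seq):

After execution: sum_val = 10
10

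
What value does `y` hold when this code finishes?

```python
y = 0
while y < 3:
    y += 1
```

Let's trace through this code step by step.

Initialize: y = 0
Entering loop: while y < 3:

After execution: y = 3
3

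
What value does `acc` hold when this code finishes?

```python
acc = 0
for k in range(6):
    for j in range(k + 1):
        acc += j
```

Let's trace through this code step by step.

Initialize: acc = 0
Entering loop: for k in range(6):

After execution: acc = 35
35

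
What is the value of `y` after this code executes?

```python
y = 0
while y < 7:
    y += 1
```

Let's trace through this code step by step.

Initialize: y = 0
Entering loop: while y < 7:

After execution: y = 7
7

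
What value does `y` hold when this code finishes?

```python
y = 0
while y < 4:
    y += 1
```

Let's trace through this code step by step.

Initialize: y = 0
Entering loop: while y < 4:

After execution: y = 4
4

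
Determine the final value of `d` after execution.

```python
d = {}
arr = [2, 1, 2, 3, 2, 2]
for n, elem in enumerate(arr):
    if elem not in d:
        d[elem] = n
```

Let's trace through this code step by step.

Initialize: d = {}
Initialize: arr = [2, 1, 2, 3, 2, 2]
Entering loop: for n, elem in enumerate(arr):

After execution: d = {2: 0, 1: 1, 3: 3}
{2: 0, 1: 1, 3: 3}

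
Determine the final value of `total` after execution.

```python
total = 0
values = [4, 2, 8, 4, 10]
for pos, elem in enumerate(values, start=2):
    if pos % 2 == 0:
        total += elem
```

Let's trace through this code step by step.

Initialize: total = 0
Initialize: values = [4, 2, 8, 4, 10]
Entering loop: for pos, elem in enumerate(values, start=2):

After execution: total = 22
22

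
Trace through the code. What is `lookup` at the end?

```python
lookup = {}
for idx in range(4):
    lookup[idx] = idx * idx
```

Let's trace through this code step by step.

Initialize: lookup = {}
Entering loop: for idx in range(4):

After execution: lookup = {0: 0, 1: 1, 2: 4, 3: 9}
{0: 0, 1: 1, 2: 4, 3: 9}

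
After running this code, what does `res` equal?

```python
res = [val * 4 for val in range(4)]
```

Let's trace through this code step by step.

Initialize: res = [val * 4 for val in range(4)]

After execution: res = [0, 4, 8, 12]
[0, 4, 8, 12]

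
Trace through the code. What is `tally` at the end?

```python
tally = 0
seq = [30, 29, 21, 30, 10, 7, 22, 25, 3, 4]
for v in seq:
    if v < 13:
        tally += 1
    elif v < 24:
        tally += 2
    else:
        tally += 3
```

Let's trace through this code step by step.

Initialize: tally = 0
Initialize: seq = [30, 29, 21, 30, 10, 7, 22, 25, 3, 4]
Entering loop: for v in seq:

After execution: tally = 20
20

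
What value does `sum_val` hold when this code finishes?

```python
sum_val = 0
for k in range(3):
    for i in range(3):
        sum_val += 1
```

Let's trace through this code step by step.

Initialize: sum_val = 0
Entering loop: for k in range(3):

After execution: sum_val = 9
9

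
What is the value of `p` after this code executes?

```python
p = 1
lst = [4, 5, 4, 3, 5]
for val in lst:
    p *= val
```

Let's trace through this code step by step.

Initialize: p = 1
Initialize: lst = [4, 5, 4, 3, 5]
Entering loop: for val in lst:

After execution: p = 1200
1200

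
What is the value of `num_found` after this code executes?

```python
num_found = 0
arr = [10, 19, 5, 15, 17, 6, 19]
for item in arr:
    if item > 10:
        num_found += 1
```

Let's trace through this code step by step.

Initialize: num_found = 0
Initialize: arr = [10, 19, 5, 15, 17, 6, 19]
Entering loop: for item in arr:

After execution: num_found = 4
4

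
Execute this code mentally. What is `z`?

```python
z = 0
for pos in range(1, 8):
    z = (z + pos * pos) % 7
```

Let's trace through this code step by step.

Initialize: z = 0
Entering loop: for pos in range(1, 8):

After execution: z = 0
0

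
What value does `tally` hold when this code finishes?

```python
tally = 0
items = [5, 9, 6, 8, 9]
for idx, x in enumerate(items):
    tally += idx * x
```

Let's trace through this code step by step.

Initialize: tally = 0
Initialize: items = [5, 9, 6, 8, 9]
Entering loop: for idx, x in enumerate(items):

After execution: tally = 81
81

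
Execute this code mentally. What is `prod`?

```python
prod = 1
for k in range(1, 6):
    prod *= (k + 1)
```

Let's trace through this code step by step.

Initialize: prod = 1
Entering loop: for k in range(1, 6):

After execution: prod = 720
720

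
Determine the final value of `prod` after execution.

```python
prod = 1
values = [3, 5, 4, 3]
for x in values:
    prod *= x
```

Let's trace through this code step by step.

Initialize: prod = 1
Initialize: values = [3, 5, 4, 3]
Entering loop: for x in values:

After execution: prod = 180
180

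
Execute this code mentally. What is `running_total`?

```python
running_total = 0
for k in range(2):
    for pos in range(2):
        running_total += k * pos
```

Let's trace through this code step by step.

Initialize: running_total = 0
Entering loop: for k in range(2):

After execution: running_total = 1
1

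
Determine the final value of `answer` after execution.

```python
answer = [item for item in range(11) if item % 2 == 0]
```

Let's trace through this code step by step.

Initialize: answer = [item for item in range(11) if item % 2 == 0]

After execution: answer = [0, 2, 4, 6, 8, 10]
[0, 2, 4, 6, 8, 10]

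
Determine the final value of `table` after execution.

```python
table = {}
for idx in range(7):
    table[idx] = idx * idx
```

Let's trace through this code step by step.

Initialize: table = {}
Entering loop: for idx in range(7):

After execution: table = {0: 0, 1: 1, 2: 4, 3: 9, 4: 16, 5: 25, 6: 36}
{0: 0, 1: 1, 2: 4, 3: 9, 4: 16, 5: 25, 6: 36}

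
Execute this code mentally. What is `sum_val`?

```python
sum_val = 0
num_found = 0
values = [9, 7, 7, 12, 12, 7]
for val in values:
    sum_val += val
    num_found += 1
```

Let's trace through this code step by step.

Initialize: sum_val = 0
Initialize: num_found = 0
Initialize: values = [9, 7, 7, 12, 12, 7]
Entering loop: for val in values:

After execution: sum_val = 54
54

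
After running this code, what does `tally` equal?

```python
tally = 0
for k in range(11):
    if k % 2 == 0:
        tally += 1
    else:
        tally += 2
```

Let's trace through this code step by step.

Initialize: tally = 0
Entering loop: for k in range(11):

After execution: tally = 16
16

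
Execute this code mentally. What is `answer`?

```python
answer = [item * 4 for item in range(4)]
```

Let's trace through this code step by step.

Initialize: answer = [item * 4 for item in range(4)]

After execution: answer = [0, 4, 8, 12]
[0, 4, 8, 12]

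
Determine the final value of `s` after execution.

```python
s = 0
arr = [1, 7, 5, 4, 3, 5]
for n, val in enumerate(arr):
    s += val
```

Let's trace through this code step by step.

Initialize: s = 0
Initialize: arr = [1, 7, 5, 4, 3, 5]
Entering loop: for n, val in enumerate(arr):

After execution: s = 25
25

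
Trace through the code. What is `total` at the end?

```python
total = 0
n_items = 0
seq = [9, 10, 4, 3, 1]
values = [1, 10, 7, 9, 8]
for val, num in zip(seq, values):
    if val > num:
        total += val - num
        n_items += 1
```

Let's trace through this code step by step.

Initialize: total = 0
Initialize: n_items = 0
Initialize: seq = [9, 10, 4, 3, 1]
Initialize: values = [1, 10, 7, 9, 8]
Entering loop: for val, num in zip(seq, values):

After execution: total = 8
8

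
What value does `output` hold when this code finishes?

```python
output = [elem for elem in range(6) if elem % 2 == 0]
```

Let's trace through this code step by step.

Initialize: output = [elem for elem in range(6) if elem % 2 == 0]

After execution: output = [0, 2, 4]
[0, 2, 4]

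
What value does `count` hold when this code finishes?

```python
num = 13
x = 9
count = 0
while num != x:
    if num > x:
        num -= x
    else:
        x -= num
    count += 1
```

Let's trace through this code step by step.

Initialize: num = 13
Initialize: x = 9
Initialize: count = 0
Entering loop: while num != x:

After execution: count = 6
6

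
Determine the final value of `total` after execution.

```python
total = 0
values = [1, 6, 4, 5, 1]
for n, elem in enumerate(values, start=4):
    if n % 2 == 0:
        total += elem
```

Let's trace through this code step by step.

Initialize: total = 0
Initialize: values = [1, 6, 4, 5, 1]
Entering loop: for n, elem in enumerate(values, start=4):

After execution: total = 6
6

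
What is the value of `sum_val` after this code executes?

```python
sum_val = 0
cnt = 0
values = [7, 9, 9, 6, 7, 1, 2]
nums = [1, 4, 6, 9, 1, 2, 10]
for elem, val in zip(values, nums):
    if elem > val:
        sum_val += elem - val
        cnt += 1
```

Let's trace through this code step by step.

Initialize: sum_val = 0
Initialize: cnt = 0
Initialize: values = [7, 9, 9, 6, 7, 1, 2]
Initialize: nums = [1, 4, 6, 9, 1, 2, 10]
Entering loop: for elem, val in zip(values, nums):

After execution: sum_val = 20
20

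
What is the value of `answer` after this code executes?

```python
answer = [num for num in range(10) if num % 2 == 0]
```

Let's trace through this code step by step.

Initialize: answer = [num for num in range(10) if num % 2 == 0]

After execution: answer = [0, 2, 4, 6, 8]
[0, 2, 4, 6, 8]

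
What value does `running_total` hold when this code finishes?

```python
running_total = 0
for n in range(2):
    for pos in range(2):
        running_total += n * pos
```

Let's trace through this code step by step.

Initialize: running_total = 0
Entering loop: for n in range(2):

After execution: running_total = 1
1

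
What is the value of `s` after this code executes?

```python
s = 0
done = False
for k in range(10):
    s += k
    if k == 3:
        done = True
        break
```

Let's trace through this code step by step.

Initialize: s = 0
Initialize: done = False
Entering loop: for k in range(10):

After execution: s = 6
6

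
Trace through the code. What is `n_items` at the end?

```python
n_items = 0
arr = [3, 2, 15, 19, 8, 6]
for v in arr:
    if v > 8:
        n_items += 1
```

Let's trace through this code step by step.

Initialize: n_items = 0
Initialize: arr = [3, 2, 15, 19, 8, 6]
Entering loop: for v in arr:

After execution: n_items = 2
2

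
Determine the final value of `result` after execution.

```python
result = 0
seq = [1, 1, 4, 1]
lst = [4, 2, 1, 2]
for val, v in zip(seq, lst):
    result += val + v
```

Let's trace through this code step by step.

Initialize: result = 0
Initialize: seq = [1, 1, 4, 1]
Initialize: lst = [4, 2, 1, 2]
Entering loop: for val, v in zip(seq, lst):

After execution: result = 16
16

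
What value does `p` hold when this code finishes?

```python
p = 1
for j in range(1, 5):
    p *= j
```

Let's trace through this code step by step.

Initialize: p = 1
Entering loop: for j in range(1, 5):

After execution: p = 24
24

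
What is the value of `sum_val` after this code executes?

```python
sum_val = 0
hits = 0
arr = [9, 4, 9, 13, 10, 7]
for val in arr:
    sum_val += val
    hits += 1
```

Let's trace through this code step by step.

Initialize: sum_val = 0
Initialize: hits = 0
Initialize: arr = [9, 4, 9, 13, 10, 7]
Entering loop: for val in arr:

After execution: sum_val = 52
52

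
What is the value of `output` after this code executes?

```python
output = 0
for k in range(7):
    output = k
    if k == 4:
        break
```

Let's trace through this code step by step.

Initialize: output = 0
Entering loop: for k in range(7):

After execution: output = 4
4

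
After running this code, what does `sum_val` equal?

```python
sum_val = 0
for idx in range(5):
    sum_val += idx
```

Let's trace through this code step by step.

Initialize: sum_val = 0
Entering loop: for idx in range(5):

After execution: sum_val = 10
10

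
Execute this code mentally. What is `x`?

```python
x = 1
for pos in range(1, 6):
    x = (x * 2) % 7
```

Let's trace through this code step by step.

Initialize: x = 1
Entering loop: for pos in range(1, 6):

After execution: x = 4
4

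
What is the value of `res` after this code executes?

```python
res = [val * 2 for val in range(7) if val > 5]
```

Let's trace through this code step by step.

Initialize: res = [val * 2 for val in range(7) if val > 5]

After execution: res = [12]
[12]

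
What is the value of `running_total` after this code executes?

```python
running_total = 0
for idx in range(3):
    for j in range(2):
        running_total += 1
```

Let's trace through this code step by step.

Initialize: running_total = 0
Entering loop: for idx in range(3):

After execution: running_total = 6
6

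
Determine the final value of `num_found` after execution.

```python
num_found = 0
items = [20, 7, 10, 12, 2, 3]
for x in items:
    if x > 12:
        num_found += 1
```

Let's trace through this code step by step.

Initialize: num_found = 0
Initialize: items = [20, 7, 10, 12, 2, 3]
Entering loop: for x in items:

After execution: num_found = 1
1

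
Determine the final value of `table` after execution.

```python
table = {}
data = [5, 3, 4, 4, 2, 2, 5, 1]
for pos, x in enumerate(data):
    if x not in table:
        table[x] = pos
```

Let's trace through this code step by step.

Initialize: table = {}
Initialize: data = [5, 3, 4, 4, 2, 2, 5, 1]
Entering loop: for pos, x in enumerate(data):

After execution: table = {5: 0, 3: 1, 4: 2, 2: 4, 1: 7}
{5: 0, 3: 1, 4: 2, 2: 4, 1: 7}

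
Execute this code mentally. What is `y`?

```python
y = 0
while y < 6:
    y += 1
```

Let's trace through this code step by step.

Initialize: y = 0
Entering loop: while y < 6:

After execution: y = 6
6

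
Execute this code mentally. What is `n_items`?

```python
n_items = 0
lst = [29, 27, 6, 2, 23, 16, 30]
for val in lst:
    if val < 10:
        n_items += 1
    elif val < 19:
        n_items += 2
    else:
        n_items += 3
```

Let's trace through this code step by step.

Initialize: n_items = 0
Initialize: lst = [29, 27, 6, 2, 23, 16, 30]
Entering loop: for val in lst:

After execution: n_items = 16
16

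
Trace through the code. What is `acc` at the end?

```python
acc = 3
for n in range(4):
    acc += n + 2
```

Let's trace through this code step by step.

Initialize: acc = 3
Entering loop: for n in range(4):

After execution: acc = 17
17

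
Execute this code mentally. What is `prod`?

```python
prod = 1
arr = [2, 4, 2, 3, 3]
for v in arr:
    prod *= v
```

Let's trace through this code step by step.

Initialize: prod = 1
Initialize: arr = [2, 4, 2, 3, 3]
Entering loop: for v in arr:

After execution: prod = 144
144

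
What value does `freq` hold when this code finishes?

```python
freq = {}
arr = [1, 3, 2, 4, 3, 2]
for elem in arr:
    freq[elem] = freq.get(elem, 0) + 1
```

Let's trace through this code step by step.

Initialize: freq = {}
Initialize: arr = [1, 3, 2, 4, 3, 2]
Entering loop: for elem in arr:

After execution: freq = {1: 1, 3: 2, 2: 2, 4: 1}
{1: 1, 3: 2, 2: 2, 4: 1}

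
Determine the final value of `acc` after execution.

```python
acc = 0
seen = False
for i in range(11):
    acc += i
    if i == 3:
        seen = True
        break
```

Let's trace through this code step by step.

Initialize: acc = 0
Initialize: seen = False
Entering loop: for i in range(11):

After execution: acc = 6
6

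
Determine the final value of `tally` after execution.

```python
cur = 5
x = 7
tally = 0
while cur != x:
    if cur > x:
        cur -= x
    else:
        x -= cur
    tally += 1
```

Let's trace through this code step by step.

Initialize: cur = 5
Initialize: x = 7
Initialize: tally = 0
Entering loop: while cur != x:

After execution: tally = 4
4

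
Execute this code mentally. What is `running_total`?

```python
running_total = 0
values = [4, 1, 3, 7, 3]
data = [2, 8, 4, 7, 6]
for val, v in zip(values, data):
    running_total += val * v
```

Let's trace through this code step by step.

Initialize: running_total = 0
Initialize: values = [4, 1, 3, 7, 3]
Initialize: data = [2, 8, 4, 7, 6]
Entering loop: for val, v in zip(values, data):

After execution: running_total = 95
95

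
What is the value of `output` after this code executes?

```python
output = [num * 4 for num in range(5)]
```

Let's trace through this code step by step.

Initialize: output = [num * 4 for num in range(5)]

After execution: output = [0, 4, 8, 12, 16]
[0, 4, 8, 12, 16]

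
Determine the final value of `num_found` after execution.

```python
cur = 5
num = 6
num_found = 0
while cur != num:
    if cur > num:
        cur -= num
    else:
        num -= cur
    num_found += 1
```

Let's trace through this code step by step.

Initialize: cur = 5
Initialize: num = 6
Initialize: num_found = 0
Entering loop: while cur != num:

After execution: num_found = 5
5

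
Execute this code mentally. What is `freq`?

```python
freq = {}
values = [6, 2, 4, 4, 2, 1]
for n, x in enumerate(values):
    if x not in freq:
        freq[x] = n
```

Let's trace through this code step by step.

Initialize: freq = {}
Initialize: values = [6, 2, 4, 4, 2, 1]
Entering loop: for n, x in enumerate(values):

After execution: freq = {6: 0, 2: 1, 4: 2, 1: 5}
{6: 0, 2: 1, 4: 2, 1: 5}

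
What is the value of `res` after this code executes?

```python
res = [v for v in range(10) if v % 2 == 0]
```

Let's trace through this code step by step.

Initialize: res = [v for v in range(10) if v % 2 == 0]

After execution: res = [0, 2, 4, 6, 8]
[0, 2, 4, 6, 8]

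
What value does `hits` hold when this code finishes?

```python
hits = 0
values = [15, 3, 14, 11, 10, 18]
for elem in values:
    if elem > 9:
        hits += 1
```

Let's trace through this code step by step.

Initialize: hits = 0
Initialize: values = [15, 3, 14, 11, 10, 18]
Entering loop: for elem in values:

After execution: hits = 5
5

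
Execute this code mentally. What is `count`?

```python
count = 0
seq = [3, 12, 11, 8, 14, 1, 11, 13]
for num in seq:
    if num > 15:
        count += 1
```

Let's trace through this code step by step.

Initialize: count = 0
Initialize: seq = [3, 12, 11, 8, 14, 1, 11, 13]
Entering loop: for num in seq:

After execution: count = 0
0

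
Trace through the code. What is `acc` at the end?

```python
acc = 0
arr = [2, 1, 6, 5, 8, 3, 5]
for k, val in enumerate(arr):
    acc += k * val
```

Let's trace through this code step by step.

Initialize: acc = 0
Initialize: arr = [2, 1, 6, 5, 8, 3, 5]
Entering loop: for k, val in enumerate(arr):

After execution: acc = 105
105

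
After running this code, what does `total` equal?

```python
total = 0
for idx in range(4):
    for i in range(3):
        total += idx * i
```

Let's trace through this code step by step.

Initialize: total = 0
Entering loop: for idx in range(4):

After execution: total = 18
18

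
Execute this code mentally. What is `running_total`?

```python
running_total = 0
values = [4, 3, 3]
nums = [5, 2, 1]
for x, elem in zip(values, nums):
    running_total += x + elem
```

Let's trace through this code step by step.

Initialize: running_total = 0
Initialize: values = [4, 3, 3]
Initialize: nums = [5, 2, 1]
Entering loop: for x, elem in zip(values, nums):

After execution: running_total = 18
18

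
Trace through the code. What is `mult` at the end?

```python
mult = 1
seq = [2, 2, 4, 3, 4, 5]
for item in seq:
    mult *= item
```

Let's trace through this code step by step.

Initialize: mult = 1
Initialize: seq = [2, 2, 4, 3, 4, 5]
Entering loop: for item in seq:

After execution: mult = 960
960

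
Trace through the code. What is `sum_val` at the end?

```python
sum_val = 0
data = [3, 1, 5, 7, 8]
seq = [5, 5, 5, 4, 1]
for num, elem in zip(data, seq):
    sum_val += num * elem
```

Let's trace through this code step by step.

Initialize: sum_val = 0
Initialize: data = [3, 1, 5, 7, 8]
Initialize: seq = [5, 5, 5, 4, 1]
Entering loop: for num, elem in zip(data, seq):

After execution: sum_val = 81
81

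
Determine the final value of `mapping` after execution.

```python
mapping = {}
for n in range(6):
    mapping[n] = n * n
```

Let's trace through this code step by step.

Initialize: mapping = {}
Entering loop: for n in range(6):

After execution: mapping = {0: 0, 1: 1, 2: 4, 3: 9, 4: 16, 5: 25}
{0: 0, 1: 1, 2: 4, 3: 9, 4: 16, 5: 25}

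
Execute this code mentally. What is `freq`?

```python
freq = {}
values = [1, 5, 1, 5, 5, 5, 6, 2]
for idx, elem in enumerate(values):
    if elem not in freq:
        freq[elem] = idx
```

Let's trace through this code step by step.

Initialize: freq = {}
Initialize: values = [1, 5, 1, 5, 5, 5, 6, 2]
Entering loop: for idx, elem in enumerate(values):

After execution: freq = {1: 0, 5: 1, 6: 6, 2: 7}
{1: 0, 5: 1, 6: 6, 2: 7}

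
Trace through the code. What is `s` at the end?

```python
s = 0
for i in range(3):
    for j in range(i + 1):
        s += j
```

Let's trace through this code step by step.

Initialize: s = 0
Entering loop: for i in range(3):

After execution: s = 4
4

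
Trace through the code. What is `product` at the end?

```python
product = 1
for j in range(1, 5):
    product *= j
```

Let's trace through this code step by step.

Initialize: product = 1
Entering loop: for j in range(1, 5):

After execution: product = 24
24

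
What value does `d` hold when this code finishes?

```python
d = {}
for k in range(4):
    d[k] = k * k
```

Let's trace through this code step by step.

Initialize: d = {}
Entering loop: for k in range(4):

After execution: d = {0: 0, 1: 1, 2: 4, 3: 9}
{0: 0, 1: 1, 2: 4, 3: 9}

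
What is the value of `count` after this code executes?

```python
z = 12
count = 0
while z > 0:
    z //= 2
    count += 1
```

Let's trace through this code step by step.

Initialize: z = 12
Initialize: count = 0
Entering loop: while z > 0:

After execution: count = 4
4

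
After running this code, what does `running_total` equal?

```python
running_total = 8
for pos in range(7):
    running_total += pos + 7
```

Let's trace through this code step by step.

Initialize: running_total = 8
Entering loop: for pos in range(7):

After execution: running_total = 78
78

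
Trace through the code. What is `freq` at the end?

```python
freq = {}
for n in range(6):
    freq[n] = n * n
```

Let's trace through this code step by step.

Initialize: freq = {}
Entering loop: for n in range(6):

After execution: freq = {0: 0, 1: 1, 2: 4, 3: 9, 4: 16, 5: 25}
{0: 0, 1: 1, 2: 4, 3: 9, 4: 16, 5: 25}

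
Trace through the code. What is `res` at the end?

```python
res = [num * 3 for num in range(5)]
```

Let's trace through this code step by step.

Initialize: res = [num * 3 for num in range(5)]

After execution: res = [0, 3, 6, 9, 12]
[0, 3, 6, 9, 12]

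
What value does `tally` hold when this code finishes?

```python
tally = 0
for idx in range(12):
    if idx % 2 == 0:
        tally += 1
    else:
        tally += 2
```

Let's trace through this code step by step.

Initialize: tally = 0
Entering loop: for idx in range(12):

After execution: tally = 18
18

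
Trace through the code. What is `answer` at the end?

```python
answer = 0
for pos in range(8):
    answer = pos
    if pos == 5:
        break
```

Let's trace through this code step by step.

Initialize: answer = 0
Entering loop: for pos in range(8):

After execution: answer = 5
5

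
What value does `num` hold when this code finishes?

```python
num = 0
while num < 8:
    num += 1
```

Let's trace through this code step by step.

Initialize: num = 0
Entering loop: while num < 8:

After execution: num = 8
8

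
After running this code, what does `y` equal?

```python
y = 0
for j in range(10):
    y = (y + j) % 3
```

Let's trace through this code step by step.

Initialize: y = 0
Entering loop: for j in range(10):

After execution: y = 0
0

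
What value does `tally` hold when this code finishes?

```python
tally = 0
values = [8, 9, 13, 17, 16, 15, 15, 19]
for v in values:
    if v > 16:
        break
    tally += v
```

Let's trace through this code step by step.

Initialize: tally = 0
Initialize: values = [8, 9, 13, 17, 16, 15, 15, 19]
Entering loop: for v in values:

After execution: tally = 30
30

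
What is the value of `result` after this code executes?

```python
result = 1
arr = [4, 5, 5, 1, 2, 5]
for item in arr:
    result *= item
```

Let's trace through this code step by step.

Initialize: result = 1
Initialize: arr = [4, 5, 5, 1, 2, 5]
Entering loop: for item in arr:

After execution: result = 1000
1000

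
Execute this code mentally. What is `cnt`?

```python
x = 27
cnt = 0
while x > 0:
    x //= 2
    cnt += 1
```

Let's trace through this code step by step.

Initialize: x = 27
Initialize: cnt = 0
Entering loop: while x > 0:

After execution: cnt = 5
5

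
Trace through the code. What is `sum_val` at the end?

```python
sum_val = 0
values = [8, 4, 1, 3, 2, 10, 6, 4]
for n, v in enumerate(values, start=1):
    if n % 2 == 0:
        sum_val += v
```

Let's trace through this code step by step.

Initialize: sum_val = 0
Initialize: values = [8, 4, 1, 3, 2, 10, 6, 4]
Entering loop: for n, v in enumerate(values, start=1):

After execution: sum_val = 21
21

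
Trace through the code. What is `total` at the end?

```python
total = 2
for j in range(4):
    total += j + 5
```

Let's trace through this code step by step.

Initialize: total = 2
Entering loop: for j in range(4):

After execution: total = 28
28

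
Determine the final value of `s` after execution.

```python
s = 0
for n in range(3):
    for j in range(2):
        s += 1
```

Let's trace through this code step by step.

Initialize: s = 0
Entering loop: for n in range(3):

After execution: s = 6
6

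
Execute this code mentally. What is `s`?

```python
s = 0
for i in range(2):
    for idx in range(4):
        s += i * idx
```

Let's trace through this code step by step.

Initialize: s = 0
Entering loop: for i in range(2):

After execution: s = 6
6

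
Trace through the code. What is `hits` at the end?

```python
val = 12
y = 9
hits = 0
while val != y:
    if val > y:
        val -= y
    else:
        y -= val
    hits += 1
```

Let's trace through this code step by step.

Initialize: val = 12
Initialize: y = 9
Initialize: hits = 0
Entering loop: while val != y:

After execution: hits = 3
3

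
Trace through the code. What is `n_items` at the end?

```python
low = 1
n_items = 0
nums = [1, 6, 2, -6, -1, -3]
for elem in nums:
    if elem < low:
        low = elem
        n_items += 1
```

Let's trace through this code step by step.

Initialize: low = 1
Initialize: n_items = 0
Initialize: nums = [1, 6, 2, -6, -1, -3]
Entering loop: for elem in nums:

After execution: n_items = 1
1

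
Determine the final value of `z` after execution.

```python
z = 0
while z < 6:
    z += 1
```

Let's trace through this code step by step.

Initialize: z = 0
Entering loop: while z < 6:

After execution: z = 6
6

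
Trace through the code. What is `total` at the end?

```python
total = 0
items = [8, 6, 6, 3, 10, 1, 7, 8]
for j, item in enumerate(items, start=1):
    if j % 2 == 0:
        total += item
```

Let's trace through this code step by step.

Initialize: total = 0
Initialize: items = [8, 6, 6, 3, 10, 1, 7, 8]
Entering loop: for j, item in enumerate(items, start=1):

After execution: total = 18
18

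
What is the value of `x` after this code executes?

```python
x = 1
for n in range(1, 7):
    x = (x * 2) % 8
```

Let's trace through this code step by step.

Initialize: x = 1
Entering loop: for n in range(1, 7):

After execution: x = 0
0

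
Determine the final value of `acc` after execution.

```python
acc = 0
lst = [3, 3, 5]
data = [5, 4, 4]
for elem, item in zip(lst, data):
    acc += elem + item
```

Let's trace through this code step by step.

Initialize: acc = 0
Initialize: lst = [3, 3, 5]
Initialize: data = [5, 4, 4]
Entering loop: for elem, item in zip(lst, data):

After execution: acc = 24
24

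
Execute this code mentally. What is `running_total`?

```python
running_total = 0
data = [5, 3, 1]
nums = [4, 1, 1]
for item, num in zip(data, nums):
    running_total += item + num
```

Let's trace through this code step by step.

Initialize: running_total = 0
Initialize: data = [5, 3, 1]
Initialize: nums = [4, 1, 1]
Entering loop: for item, num in zip(data, nums):

After execution: running_total = 15
15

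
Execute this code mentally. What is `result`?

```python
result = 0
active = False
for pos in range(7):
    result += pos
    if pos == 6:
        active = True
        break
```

Let's trace through this code step by step.

Initialize: result = 0
Initialize: active = False
Entering loop: for pos in range(7):

After execution: result = 21
21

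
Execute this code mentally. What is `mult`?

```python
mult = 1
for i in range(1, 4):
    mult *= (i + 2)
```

Let's trace through this code step by step.

Initialize: mult = 1
Entering loop: for i in range(1, 4):

After execution: mult = 60
60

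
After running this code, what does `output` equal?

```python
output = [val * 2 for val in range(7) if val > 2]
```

Let's trace through this code step by step.

Initialize: output = [val * 2 for val in range(7) if val > 2]

After execution: output = [6, 8, 10, 12]
[6, 8, 10, 12]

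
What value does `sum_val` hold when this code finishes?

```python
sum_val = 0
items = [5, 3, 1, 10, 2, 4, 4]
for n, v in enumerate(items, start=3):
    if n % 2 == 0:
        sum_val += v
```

Let's trace through this code step by step.

Initialize: sum_val = 0
Initialize: items = [5, 3, 1, 10, 2, 4, 4]
Entering loop: for n, v in enumerate(items, start=3):

After execution: sum_val = 17
17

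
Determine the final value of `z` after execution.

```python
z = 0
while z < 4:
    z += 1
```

Let's trace through this code step by step.

Initialize: z = 0
Entering loop: while z < 4:

After execution: z = 4
4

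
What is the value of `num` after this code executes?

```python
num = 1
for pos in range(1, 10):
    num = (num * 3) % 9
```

Let's trace through this code step by step.

Initialize: num = 1
Entering loop: for pos in range(1, 10):

After execution: num = 0
0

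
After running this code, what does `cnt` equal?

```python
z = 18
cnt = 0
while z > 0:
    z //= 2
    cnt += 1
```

Let's trace through this code step by step.

Initialize: z = 18
Initialize: cnt = 0
Entering loop: while z > 0:

After execution: cnt = 5
5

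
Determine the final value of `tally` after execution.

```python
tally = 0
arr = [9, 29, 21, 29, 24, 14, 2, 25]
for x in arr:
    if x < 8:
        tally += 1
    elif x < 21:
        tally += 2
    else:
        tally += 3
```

Let's trace through this code step by step.

Initialize: tally = 0
Initialize: arr = [9, 29, 21, 29, 24, 14, 2, 25]
Entering loop: for x in arr:

After execution: tally = 20
20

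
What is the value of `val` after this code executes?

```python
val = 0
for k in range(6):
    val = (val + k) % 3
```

Let's trace through this code step by step.

Initialize: val = 0
Entering loop: for k in range(6):

After execution: val = 0
0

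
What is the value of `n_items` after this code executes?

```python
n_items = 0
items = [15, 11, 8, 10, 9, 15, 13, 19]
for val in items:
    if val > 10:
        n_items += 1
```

Let's trace through this code step by step.

Initialize: n_items = 0
Initialize: items = [15, 11, 8, 10, 9, 15, 13, 19]
Entering loop: for val in items:

After execution: n_items = 5
5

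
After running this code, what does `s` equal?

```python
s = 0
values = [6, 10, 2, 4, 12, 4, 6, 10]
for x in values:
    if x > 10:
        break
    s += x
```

Let's trace through this code step by step.

Initialize: s = 0
Initialize: values = [6, 10, 2, 4, 12, 4, 6, 10]
Entering loop: for x in values:

After execution: s = 22
22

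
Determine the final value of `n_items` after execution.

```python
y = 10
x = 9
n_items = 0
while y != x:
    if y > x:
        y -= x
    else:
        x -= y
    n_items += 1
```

Let's trace through this code step by step.

Initialize: y = 10
Initialize: x = 9
Initialize: n_items = 0
Entering loop: while y != x:

After execution: n_items = 9
9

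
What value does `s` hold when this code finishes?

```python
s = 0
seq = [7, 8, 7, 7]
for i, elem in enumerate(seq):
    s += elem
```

Let's trace through this code step by step.

Initialize: s = 0
Initialize: seq = [7, 8, 7, 7]
Entering loop: for i, elem in enumerate(seq):

After execution: s = 29
29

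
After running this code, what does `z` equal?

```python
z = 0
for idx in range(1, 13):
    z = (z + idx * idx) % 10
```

Let's trace through this code step by step.

Initialize: z = 0
Entering loop: for idx in range(1, 13):

After execution: z = 0
0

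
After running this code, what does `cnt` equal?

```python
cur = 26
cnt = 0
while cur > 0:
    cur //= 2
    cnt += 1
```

Let's trace through this code step by step.

Initialize: cur = 26
Initialize: cnt = 0
Entering loop: while cur > 0:

After execution: cnt = 5
5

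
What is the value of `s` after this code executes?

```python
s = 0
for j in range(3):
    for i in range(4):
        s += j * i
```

Let's trace through this code step by step.

Initialize: s = 0
Entering loop: for j in range(3):

After execution: s = 18
18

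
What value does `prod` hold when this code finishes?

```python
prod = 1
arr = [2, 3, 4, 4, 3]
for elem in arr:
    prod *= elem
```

Let's trace through this code step by step.

Initialize: prod = 1
Initialize: arr = [2, 3, 4, 4, 3]
Entering loop: for elem in arr:

After execution: prod = 288
288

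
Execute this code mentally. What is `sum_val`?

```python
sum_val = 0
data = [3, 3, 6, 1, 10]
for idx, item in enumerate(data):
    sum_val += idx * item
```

Let's trace through this code step by step.

Initialize: sum_val = 0
Initialize: data = [3, 3, 6, 1, 10]
Entering loop: for idx, item in enumerate(data):

After execution: sum_val = 58
58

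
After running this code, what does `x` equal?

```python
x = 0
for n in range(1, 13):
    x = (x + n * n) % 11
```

Let's trace through this code step by step.

Initialize: x = 0
Entering loop: for n in range(1, 13):

After execution: x = 1
1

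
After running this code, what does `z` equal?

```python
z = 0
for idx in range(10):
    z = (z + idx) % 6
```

Let's trace through this code step by step.

Initialize: z = 0
Entering loop: for idx in range(10):

After execution: z = 3
3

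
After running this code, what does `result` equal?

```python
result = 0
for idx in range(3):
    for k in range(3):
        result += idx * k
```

Let's trace through this code step by step.

Initialize: result = 0
Entering loop: for idx in range(3):

After execution: result = 9
9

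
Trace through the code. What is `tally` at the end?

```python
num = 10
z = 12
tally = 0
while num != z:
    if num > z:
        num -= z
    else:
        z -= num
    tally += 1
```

Let's trace through this code step by step.

Initialize: num = 10
Initialize: z = 12
Initialize: tally = 0
Entering loop: while num != z:

After execution: tally = 5
5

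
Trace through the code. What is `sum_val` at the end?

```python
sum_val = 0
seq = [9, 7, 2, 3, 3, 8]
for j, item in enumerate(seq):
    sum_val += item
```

Let's trace through this code step by step.

Initialize: sum_val = 0
Initialize: seq = [9, 7, 2, 3, 3, 8]
Entering loop: for j, item in enumerate(seq):

After execution: sum_val = 32
32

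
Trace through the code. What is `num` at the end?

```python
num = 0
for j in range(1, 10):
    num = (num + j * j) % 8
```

Let's trace through this code step by step.

Initialize: num = 0
Entering loop: for j in range(1, 10):

After execution: num = 5
5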